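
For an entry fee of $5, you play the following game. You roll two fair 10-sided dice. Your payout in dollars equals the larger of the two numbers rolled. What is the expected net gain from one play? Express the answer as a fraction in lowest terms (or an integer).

43/20 dollars

Distribution of the larger of the two numbers rolled: 1 w.p. 1/100, 2 w.p. 3/100, 3 w.p. 1/20, 4 w.p. 7/100, 5 w.p. 9/100, 6 w.p. 11/100, …
E[payout] = (1/100)·1 + (3/100)·2 + (1/20)·3 + (7/100)·4 + (9/100)·5 + (11/100)·6 + (13/100)·7 + (3/20)·8 + (17/100)·9 + (19/100)·10 = 143/20
Expected profit = 143/20 − 5 = 43/20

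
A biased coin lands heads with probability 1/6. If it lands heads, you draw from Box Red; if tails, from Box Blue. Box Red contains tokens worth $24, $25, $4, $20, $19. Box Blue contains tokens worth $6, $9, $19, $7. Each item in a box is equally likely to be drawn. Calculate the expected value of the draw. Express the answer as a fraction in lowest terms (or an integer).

1393/120 dollars

E[X | Box Red] = (24 + 25 + 4 + 20 + 19)/5 = 92/5
E[X | Box Blue] = (6 + 9 + 19 + 7)/4 = 41/4
E[X] = (1/6)·92/5 + (5/6)·41/4 = 1393/120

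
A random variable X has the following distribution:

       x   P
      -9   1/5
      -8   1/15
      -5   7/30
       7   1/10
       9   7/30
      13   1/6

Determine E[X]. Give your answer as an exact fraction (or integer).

22/15

E[X] = (1/5)·(-9) + (1/15)·(-8) + (7/30)·(-5) + (1/10)·7 + (7/30)·9 + (1/6)·13
     = 22/15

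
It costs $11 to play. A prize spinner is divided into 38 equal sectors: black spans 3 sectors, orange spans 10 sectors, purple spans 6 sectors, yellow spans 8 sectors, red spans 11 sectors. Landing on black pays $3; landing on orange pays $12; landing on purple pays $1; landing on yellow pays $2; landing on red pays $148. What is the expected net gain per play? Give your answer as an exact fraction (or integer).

E[payout] = (3/38)·3 + (10/38)·12 + (6/38)·1 + (8/38)·2 + (11/38)·148 = 1779/38
Expected profit = 1779/38 − 11 = 1361/38

1361/38 dollars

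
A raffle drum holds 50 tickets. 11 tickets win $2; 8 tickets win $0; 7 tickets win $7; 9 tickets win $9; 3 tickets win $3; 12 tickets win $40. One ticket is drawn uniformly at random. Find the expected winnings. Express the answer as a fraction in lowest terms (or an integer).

E[payout] = (11/50)·2 + (8/50)·0 + (7/50)·7 + (9/50)·9 + (3/50)·3 + (12/50)·40 = 641/50

641/50 dollars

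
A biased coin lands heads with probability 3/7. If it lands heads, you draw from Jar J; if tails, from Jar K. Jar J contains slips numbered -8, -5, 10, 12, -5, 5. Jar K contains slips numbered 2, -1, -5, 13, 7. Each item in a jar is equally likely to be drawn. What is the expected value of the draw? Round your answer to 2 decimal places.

E[X | Jar J] = (-8 − 5 + 10 + 12 − 5 + 5)/6 = 3/2
E[X | Jar K] = (2 − 1 − 5 + 13 + 7)/5 = 16/5
E[X] = (3/7)·3/2 + (4/7)·16/5 = 173/70 ≈ 2.47

2.47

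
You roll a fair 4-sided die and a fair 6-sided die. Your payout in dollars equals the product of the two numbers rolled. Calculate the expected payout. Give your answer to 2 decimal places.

$8.75

Distribution of the product of the two numbers rolled: 1 w.p. 1/24, 2 w.p. 1/12, 3 w.p. 1/12, 4 w.p. 1/8, 5 w.p. 1/24, 6 w.p. 1/8, …
E[payout] = (1/24)·1 + (1/12)·2 + (1/12)·3 + (1/8)·4 + (1/24)·5 + (1/8)·6 + (1/12)·8 + (1/24)·9 + (1/24)·10 + (1/8)·12 + (1/24)·15 + (1/24)·16 + (1/24)·18 + (1/24)·20 + (1/24)·24 = 35/4
≈ $8.75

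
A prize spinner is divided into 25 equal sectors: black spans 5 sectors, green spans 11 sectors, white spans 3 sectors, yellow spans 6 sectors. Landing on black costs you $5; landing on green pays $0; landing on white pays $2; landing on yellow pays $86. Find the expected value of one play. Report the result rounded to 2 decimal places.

E[payout] = (5/25)·(-5) + (11/25)·0 + (3/25)·2 + (6/25)·86 = 497/25
≈ $19.88

$19.88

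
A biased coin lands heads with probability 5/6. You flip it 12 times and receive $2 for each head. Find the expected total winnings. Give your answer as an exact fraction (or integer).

E[#heads] = 12·5/6 = 10 (linearity over flips).
E[winnings] = 2·10 = 20.

$20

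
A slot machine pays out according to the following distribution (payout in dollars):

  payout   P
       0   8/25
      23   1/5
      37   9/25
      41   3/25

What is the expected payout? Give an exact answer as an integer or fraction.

571/25 dollars

E[X] = (8/25)·0 + (1/5)·23 + (9/25)·37 + (3/25)·41
     = 571/25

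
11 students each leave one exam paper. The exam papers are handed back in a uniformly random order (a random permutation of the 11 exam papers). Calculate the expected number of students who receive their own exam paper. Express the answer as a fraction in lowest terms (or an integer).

1

Let Xᵢ = 1 if person i gets their own exam paper. For each i, P(Xᵢ=1) = 1/11.
By linearity of expectation, E[X₁+…+X_11] = 11·(1/11) = 1.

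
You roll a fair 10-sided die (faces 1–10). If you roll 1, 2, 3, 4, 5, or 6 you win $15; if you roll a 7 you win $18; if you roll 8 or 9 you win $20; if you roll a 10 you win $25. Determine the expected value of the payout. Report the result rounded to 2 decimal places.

E[payout] = (3/5)·15 + (1/10)·18 + (1/5)·20 + (1/10)·25 = 173/10
≈ $17.30

$17.30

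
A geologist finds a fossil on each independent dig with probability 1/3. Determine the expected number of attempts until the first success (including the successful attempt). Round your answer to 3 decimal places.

For a geometric distribution, E[trials] = 1/p = 1/(1/3) = 3.
≈ 3.000

3.000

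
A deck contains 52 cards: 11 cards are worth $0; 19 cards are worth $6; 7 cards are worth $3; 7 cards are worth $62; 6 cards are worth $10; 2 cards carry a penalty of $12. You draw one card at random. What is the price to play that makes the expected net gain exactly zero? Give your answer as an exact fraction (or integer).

E[payout] = (11/52)·0 + (19/52)·6 + (7/52)·3 + (7/52)·62 + (6/52)·10 + (2/52)·(-12) = 605/52
Fair fee = E[payout] = 605/52

605/52 dollars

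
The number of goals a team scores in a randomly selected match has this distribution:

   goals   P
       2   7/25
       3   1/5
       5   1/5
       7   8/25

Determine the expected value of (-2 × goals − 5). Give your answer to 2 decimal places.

E[-2x-5] = (7/25)·(-9) + (1/5)·(-11) + (1/5)·(-15) + (8/25)·(-19)
     = -69/5 ≈ -13.80

-13.80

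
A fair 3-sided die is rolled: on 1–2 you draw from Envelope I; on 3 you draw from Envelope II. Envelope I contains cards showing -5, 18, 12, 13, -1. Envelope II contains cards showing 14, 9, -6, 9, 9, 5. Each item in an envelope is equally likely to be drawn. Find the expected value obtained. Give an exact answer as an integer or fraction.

322/45

E[X | Envelope I] = (-5 + 18 + 12 + 13 − 1)/5 = 37/5
E[X | Envelope II] = (14 + 9 − 6 + 9 + 9 + 5)/6 = 20/3
E[X] = (2/3)·37/5 + (1/3)·20/3 = 322/45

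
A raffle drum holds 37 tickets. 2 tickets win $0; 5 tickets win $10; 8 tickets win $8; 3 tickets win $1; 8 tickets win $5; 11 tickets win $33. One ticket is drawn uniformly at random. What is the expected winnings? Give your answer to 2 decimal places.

$14.05

E[payout] = (2/37)·0 + (5/37)·10 + (8/37)·8 + (3/37)·1 + (8/37)·5 + (11/37)·33 = 520/37
≈ $14.05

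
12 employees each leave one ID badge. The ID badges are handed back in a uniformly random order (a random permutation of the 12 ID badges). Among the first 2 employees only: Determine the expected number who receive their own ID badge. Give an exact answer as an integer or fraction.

1/6

Let Xᵢ = 1 if person i gets their own ID badge. For each i, P(Xᵢ=1) = 1/12.
By linearity of expectation, E[X₁+…+X_2] = 2·(1/12) = 1/6.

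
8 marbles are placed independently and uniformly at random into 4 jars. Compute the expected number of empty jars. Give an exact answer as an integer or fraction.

6561/16384

Let Xⱼ=1 if jar j is empty. P(Xⱼ=1) = ((4-1)/4)^8 = 6561/65536.
By linearity, E[#empty] = 4·6561/65536 = 6561/16384.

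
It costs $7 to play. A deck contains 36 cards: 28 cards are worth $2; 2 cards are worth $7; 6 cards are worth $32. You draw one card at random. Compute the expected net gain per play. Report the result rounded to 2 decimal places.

E[payout] = (28/36)·2 + (2/36)·7 + (6/36)·32 = 131/18
Expected profit = 131/18 − 7 = 5/18 ≈ $0.28

$0.28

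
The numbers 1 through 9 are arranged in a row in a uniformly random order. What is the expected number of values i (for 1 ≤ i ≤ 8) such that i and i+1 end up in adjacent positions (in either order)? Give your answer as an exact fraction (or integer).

16/9

For each i ∈ {1,…,8}, let Xᵢ = 1 if i and i+1 are adjacent. P(Xᵢ=1) = 2·(9−1)!/9! = 2/9.
By linearity, E[ΣXᵢ] = (8)·(2/9) = 16/9.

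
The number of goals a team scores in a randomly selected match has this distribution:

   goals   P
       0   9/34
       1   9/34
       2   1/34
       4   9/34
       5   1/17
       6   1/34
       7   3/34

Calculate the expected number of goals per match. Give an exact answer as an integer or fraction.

E[X] = (9/34)·0 + (9/34)·1 + (1/34)·2 + (9/34)·4 + (1/17)·5 + (1/34)·6 + (3/34)·7
     = 42/17

42/17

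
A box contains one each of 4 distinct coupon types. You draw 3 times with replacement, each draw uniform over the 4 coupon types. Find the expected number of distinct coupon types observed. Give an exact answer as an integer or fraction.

Let Xⱼ=1 if type j appears at least once. P(Xⱼ=1) = 1 − ((4−1)/4)^3 = 37/64.
E[#distinct] = 4·37/64 = 37/16.

37/16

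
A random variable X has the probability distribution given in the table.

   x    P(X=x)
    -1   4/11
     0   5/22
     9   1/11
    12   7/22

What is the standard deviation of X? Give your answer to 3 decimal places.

5.940

E[X] = 47/11, E[X²] = 589/11
Var(X) = E[X²] − (E[X])² = 589/11 − 2209/121 = 4270/121
SD(X) = √(4270/121) ≈ 5.940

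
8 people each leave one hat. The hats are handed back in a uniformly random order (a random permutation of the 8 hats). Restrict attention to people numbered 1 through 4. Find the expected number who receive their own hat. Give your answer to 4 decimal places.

Let Xᵢ = 1 if person i gets their own hat. For each i, P(Xᵢ=1) = 1/8.
By linearity of expectation, E[X₁+…+X_4] = 4·(1/8) = 1/2.
≈ 0.5000

0.5000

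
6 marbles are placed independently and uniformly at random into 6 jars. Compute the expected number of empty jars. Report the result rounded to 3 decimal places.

2.009

Let Xⱼ=1 if jar j is empty. P(Xⱼ=1) = ((6-1)/6)^6 = 15625/46656.
By linearity, E[#empty] = 6·15625/46656 = 15625/7776.
≈ 2.009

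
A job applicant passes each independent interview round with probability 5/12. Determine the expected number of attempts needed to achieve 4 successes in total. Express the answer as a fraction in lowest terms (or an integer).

48/5

By linearity (sum of 4 independent geometric waits), E[trials] = 4/p = 4/(5/12) = 48/5.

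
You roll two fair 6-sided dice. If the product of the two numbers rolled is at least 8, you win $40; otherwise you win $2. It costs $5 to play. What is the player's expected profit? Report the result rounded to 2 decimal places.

E[payout] = (7/18)·2 + (11/18)·40 = 227/9
Expected profit = 227/9 − 5 = 182/9 ≈ $20.22

$20.22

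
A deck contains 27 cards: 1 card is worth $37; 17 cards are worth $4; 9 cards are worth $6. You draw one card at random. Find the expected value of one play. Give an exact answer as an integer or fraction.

E[payout] = (1/27)·37 + (17/27)·4 + (9/27)·6 = 53/9

53/9 dollars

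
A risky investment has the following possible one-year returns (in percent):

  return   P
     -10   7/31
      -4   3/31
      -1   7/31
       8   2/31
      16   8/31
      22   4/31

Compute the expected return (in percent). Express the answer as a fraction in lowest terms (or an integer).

143/31

E[X] = (7/31)·(-10) + (3/31)·(-4) + (7/31)·(-1) + (2/31)·8 + (8/31)·16 + (4/31)·22
     = 143/31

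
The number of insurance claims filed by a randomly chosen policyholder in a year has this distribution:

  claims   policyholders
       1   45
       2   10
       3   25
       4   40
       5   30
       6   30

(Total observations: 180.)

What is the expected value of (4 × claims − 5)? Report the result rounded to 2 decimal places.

Total = 180, so P(claims=1) = 45/180, etc.
E[4x-5] = (1/4)·(-1) + (1/18)·3 + (5/36)·7 + (2/9)·11 + (1/6)·15 + (1/6)·19
     = 9 ≈ 9.00

9.00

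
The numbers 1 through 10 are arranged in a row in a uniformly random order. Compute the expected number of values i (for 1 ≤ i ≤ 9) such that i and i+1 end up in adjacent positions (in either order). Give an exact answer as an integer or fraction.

For each i ∈ {1,…,9}, let Xᵢ = 1 if i and i+1 are adjacent. P(Xᵢ=1) = 2·(10−1)!/10! = 2/10.
By linearity, E[ΣXᵢ] = (9)·(2/10) = 9/5.

9/5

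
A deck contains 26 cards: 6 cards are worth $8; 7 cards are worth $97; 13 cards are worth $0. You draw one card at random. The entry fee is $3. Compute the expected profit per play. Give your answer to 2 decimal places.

$24.96

E[payout] = (6/26)·8 + (7/26)·97 + (13/26)·0 = 727/26
Expected profit = 727/26 − 3 = 649/26 ≈ $24.96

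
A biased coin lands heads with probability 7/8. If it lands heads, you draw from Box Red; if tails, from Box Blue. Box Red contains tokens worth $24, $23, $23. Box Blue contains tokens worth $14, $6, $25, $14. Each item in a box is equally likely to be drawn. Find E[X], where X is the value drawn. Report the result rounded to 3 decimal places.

$22.260

E[X | Box Red] = (24 + 23 + 23)/3 = 70/3
E[X | Box Blue] = (14 + 6 + 25 + 14)/4 = 59/4
E[X] = (7/8)·70/3 + (1/8)·59/4 = 2137/96 ≈ 22.260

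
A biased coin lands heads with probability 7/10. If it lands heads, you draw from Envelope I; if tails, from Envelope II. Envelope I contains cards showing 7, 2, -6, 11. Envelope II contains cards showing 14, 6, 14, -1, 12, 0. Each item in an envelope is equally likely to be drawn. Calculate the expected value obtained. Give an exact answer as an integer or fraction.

47/10

E[X | Envelope I] = (7 + 2 − 6 + 11)/4 = 7/2
E[X | Envelope II] = (14 + 6 + 14 − 1 + 12 + 0)/6 = 15/2
E[X] = (7/10)·7/2 + (3/10)·15/2 = 47/10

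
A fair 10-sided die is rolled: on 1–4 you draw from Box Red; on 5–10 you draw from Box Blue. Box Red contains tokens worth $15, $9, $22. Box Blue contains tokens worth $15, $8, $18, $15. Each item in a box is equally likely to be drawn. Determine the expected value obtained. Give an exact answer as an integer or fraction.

E[X | Box Red] = (15 + 9 + 22)/3 = 46/3
E[X | Box Blue] = (15 + 8 + 18 + 15)/4 = 14
E[X] = (2/5)·46/3 + (3/5)·14 = 218/15

218/15 dollars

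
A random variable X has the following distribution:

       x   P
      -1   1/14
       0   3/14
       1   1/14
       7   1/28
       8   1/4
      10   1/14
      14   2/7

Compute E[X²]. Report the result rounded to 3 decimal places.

E[X²] = (1/14)·1 + (3/14)·0 + (1/14)·1 + (1/28)·49 + (1/4)·64 + (1/14)·100 + (2/7)·196
     = 2269/28 ≈ 81.036

81.036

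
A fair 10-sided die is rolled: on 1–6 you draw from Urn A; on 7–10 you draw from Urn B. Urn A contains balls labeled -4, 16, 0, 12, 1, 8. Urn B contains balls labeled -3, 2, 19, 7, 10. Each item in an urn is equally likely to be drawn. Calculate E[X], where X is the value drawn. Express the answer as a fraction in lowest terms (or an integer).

61/10

E[X | Urn A] = (-4 + 16 + 0 + 12 + 1 + 8)/6 = 11/2
E[X | Urn B] = (-3 + 2 + 19 + 7 + 10)/5 = 7
E[X] = (3/5)·11/2 + (2/5)·7 = 61/10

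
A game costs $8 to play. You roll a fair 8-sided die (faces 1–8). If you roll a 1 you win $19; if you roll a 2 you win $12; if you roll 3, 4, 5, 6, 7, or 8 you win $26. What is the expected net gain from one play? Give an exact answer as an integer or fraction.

E[payout] = (1/8)·12 + (1/8)·19 + (3/4)·26 = 187/8
Expected profit = 187/8 − 8 = 123/8

123/8 dollars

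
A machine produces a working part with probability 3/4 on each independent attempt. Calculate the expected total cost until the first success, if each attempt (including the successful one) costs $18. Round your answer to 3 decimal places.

E[#attempts] = 1/p = 4/3; E[cost] = 18·4/3 = 24.
≈ 24.000

$24.000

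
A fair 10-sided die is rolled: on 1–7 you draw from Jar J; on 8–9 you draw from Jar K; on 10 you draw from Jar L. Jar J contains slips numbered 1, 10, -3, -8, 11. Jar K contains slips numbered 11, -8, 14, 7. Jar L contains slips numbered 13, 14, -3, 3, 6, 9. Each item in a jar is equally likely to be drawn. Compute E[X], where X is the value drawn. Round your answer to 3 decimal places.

3.440

E[X | Jar J] = (1 + 10 − 3 − 8 + 11)/5 = 11/5
E[X | Jar K] = (11 − 8 + 14 + 7)/4 = 6
E[X | Jar L] = (13 + 14 − 3 + 3 + 6 + 9)/6 = 7
E[X] = (7/10)·11/5 + (1/5)·6 + (1/10)·7 = 86/25 ≈ 3.440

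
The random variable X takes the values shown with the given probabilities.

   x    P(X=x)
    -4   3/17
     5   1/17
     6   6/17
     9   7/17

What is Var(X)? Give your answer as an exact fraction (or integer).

6088/289

E[X] = (3/17)·(-4) + (1/17)·5 + (6/17)·6 + (7/17)·9 = 92/17
E[X²] = (3/17)·16 + (1/17)·25 + (6/17)·36 + (7/17)·81 = 856/17
Var(X) = 856/17 − (92/17)² = 6088/289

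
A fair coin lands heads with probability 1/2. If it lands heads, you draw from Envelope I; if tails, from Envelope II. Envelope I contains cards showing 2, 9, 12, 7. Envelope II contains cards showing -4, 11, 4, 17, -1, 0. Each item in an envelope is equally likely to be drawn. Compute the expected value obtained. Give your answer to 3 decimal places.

E[X | Envelope I] = (2 + 9 + 12 + 7)/4 = 15/2
E[X | Envelope II] = (-4 + 11 + 4 + 17 − 1 + 0)/6 = 9/2
E[X] = (1/2)·15/2 + (1/2)·9/2 = 6 ≈ 6.000

6.000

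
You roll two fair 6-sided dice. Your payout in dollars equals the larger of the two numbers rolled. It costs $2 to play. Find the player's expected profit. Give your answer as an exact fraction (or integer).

89/36 dollars

Distribution of the larger of the two numbers rolled: 1 w.p. 1/36, 2 w.p. 1/12, 3 w.p. 5/36, 4 w.p. 7/36, 5 w.p. 1/4, 6 w.p. 11/36
E[payout] = (1/36)·1 + (1/12)·2 + (5/36)·3 + (7/36)·4 + (1/4)·5 + (11/36)·6 = 161/36
Expected profit = 161/36 − 2 = 89/36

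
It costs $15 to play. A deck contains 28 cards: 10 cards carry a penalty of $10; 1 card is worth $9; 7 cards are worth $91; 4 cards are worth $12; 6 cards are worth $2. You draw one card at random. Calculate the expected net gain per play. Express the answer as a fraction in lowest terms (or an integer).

93/14 dollars

E[payout] = (10/28)·(-10) + (1/28)·9 + (7/28)·91 + (4/28)·12 + (6/28)·2 = 303/14
Expected profit = 303/14 − 15 = 93/14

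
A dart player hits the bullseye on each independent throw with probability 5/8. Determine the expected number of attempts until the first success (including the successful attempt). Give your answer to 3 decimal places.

1.600

For a geometric distribution, E[trials] = 1/p = 1/(5/8) = 8/5.
≈ 1.600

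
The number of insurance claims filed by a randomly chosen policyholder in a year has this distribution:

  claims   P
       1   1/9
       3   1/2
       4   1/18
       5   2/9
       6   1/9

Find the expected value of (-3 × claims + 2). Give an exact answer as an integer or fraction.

-53/6

E[-3x+2] = (1/9)·(-1) + (1/2)·(-7) + (1/18)·(-10) + (2/9)·(-13) + (1/9)·(-16)
     = -53/6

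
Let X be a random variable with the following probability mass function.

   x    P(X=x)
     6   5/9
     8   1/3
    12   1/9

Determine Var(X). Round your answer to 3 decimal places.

3.556

E[X] = (5/9)·6 + (1/3)·8 + (1/9)·12 = 22/3
E[X²] = (5/9)·36 + (1/3)·64 + (1/9)·144 = 172/3
Var(X) = 172/3 − (22/3)² = 32/9 ≈ 3.556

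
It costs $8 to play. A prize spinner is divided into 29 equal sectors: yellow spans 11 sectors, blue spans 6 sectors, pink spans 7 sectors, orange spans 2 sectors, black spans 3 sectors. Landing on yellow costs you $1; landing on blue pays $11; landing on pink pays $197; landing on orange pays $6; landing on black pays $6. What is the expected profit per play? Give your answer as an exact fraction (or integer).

1232/29 dollars

E[payout] = (11/29)·(-1) + (6/29)·11 + (7/29)·197 + (2/29)·6 + (3/29)·6 = 1464/29
Expected profit = 1464/29 − 8 = 1232/29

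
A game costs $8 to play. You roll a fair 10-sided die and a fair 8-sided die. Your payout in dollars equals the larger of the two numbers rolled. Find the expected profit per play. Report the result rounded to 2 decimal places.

-$1.45

Distribution of the larger of the two numbers rolled: 1 w.p. 1/80, 2 w.p. 3/80, 3 w.p. 1/16, 4 w.p. 7/80, 5 w.p. 9/80, 6 w.p. 11/80, …
E[payout] = (1/80)·1 + (3/80)·2 + (1/16)·3 + (7/80)·4 + (9/80)·5 + (11/80)·6 + (13/80)·7 + (3/16)·8 + (1/10)·9 + (1/10)·10 = 131/20
Expected profit = 131/20 − 8 = -29/20 ≈ -$1.45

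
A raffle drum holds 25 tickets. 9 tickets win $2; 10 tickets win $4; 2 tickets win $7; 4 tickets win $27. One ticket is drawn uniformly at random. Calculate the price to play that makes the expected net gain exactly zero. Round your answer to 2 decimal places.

$7.20

E[payout] = (9/25)·2 + (10/25)·4 + (2/25)·7 + (4/25)·27 = 36/5
Fair fee = E[payout] = 36/5 ≈ $7.20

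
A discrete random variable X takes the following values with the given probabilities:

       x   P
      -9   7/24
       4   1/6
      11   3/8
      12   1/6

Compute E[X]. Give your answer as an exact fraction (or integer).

25/6

E[X] = (7/24)·(-9) + (1/6)·4 + (3/8)·11 + (1/6)·12
     = 25/6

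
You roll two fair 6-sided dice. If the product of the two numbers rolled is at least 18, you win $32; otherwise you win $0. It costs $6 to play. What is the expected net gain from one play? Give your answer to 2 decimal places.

$2.89

E[payout] = (13/18)·0 + (5/18)·32 = 80/9
Expected profit = 80/9 − 6 = 26/9 ≈ $2.89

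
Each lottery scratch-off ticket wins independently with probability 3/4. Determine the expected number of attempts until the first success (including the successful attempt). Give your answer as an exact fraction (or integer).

4/3

For a geometric distribution, E[trials] = 1/p = 1/(3/4) = 4/3.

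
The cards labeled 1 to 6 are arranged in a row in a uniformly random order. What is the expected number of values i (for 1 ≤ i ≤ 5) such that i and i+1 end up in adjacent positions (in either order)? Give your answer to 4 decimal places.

1.6667

For each i ∈ {1,…,5}, let Xᵢ = 1 if i and i+1 are adjacent. P(Xᵢ=1) = 2·(6−1)!/6! = 2/6.
By linearity, E[ΣXᵢ] = (5)·(2/6) = 5/3.
≈ 1.6667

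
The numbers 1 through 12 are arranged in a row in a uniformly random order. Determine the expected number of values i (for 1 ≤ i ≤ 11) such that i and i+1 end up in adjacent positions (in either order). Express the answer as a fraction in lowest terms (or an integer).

11/6

For each i ∈ {1,…,11}, let Xᵢ = 1 if i and i+1 are adjacent. P(Xᵢ=1) = 2·(12−1)!/12! = 2/12.
By linearity, E[ΣXᵢ] = (11)·(2/12) = 11/6.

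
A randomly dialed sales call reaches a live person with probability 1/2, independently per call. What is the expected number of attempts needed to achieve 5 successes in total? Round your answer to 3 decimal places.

By linearity (sum of 5 independent geometric waits), E[trials] = 5/p = 5/(1/2) = 10.
≈ 10.000

10.000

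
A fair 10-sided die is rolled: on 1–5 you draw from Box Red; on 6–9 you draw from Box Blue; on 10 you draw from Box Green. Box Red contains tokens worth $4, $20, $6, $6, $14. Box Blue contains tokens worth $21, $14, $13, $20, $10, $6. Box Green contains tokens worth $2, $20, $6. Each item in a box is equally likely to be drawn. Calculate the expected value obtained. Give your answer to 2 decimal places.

E[X | Box Red] = (4 + 20 + 6 + 6 + 14)/5 = 10
E[X | Box Blue] = (21 + 14 + 13 + 20 + 10 + 6)/6 = 14
E[X | Box Green] = (2 + 20 + 6)/3 = 28/3
E[X] = (1/2)·10 + (2/5)·14 + (1/10)·28/3 = 173/15 ≈ 11.53

$11.53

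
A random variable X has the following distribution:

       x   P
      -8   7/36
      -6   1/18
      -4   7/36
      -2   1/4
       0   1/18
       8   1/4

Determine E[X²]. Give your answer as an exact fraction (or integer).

E[X²] = (7/36)·64 + (1/18)·36 + (7/36)·16 + (1/4)·4 + (1/18)·0 + (1/4)·64
     = 311/9

311/9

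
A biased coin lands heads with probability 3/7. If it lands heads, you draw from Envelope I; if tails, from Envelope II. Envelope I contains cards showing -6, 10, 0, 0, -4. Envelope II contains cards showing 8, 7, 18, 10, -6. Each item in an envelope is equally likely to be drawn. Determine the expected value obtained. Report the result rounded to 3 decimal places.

E[X | Envelope I] = (-6 + 10 + 0 + 0 − 4)/5 = 0
E[X | Envelope II] = (8 + 7 + 18 + 10 − 6)/5 = 37/5
E[X] = (3/7)·0 + (4/7)·37/5 = 148/35 ≈ 4.229

4.229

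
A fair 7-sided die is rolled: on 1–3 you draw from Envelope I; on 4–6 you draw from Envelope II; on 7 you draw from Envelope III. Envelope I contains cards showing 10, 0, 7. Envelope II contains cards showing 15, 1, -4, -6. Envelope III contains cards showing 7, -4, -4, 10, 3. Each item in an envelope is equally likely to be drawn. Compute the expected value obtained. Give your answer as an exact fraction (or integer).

E[X | Envelope I] = (10 + 0 + 7)/3 = 17/3
E[X | Envelope II] = (15 + 1 − 4 − 6)/4 = 3/2
E[X | Envelope III] = (7 − 4 − 4 + 10 + 3)/5 = 12/5
E[X] = (3/7)·17/3 + (3/7)·3/2 + (1/7)·12/5 = 239/70

239/70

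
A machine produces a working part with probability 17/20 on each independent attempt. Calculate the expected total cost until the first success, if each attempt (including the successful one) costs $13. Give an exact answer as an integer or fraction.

E[#attempts] = 1/p = 20/17; E[cost] = 13·20/17 = 260/17.

260/17 dollars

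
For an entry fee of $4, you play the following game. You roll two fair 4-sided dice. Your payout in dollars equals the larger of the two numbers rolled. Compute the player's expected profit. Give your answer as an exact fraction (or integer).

-7/8 dollars

Distribution of the larger of the two numbers rolled: 1 w.p. 1/16, 2 w.p. 3/16, 3 w.p. 5/16, 4 w.p. 7/16
E[payout] = (1/16)·1 + (3/16)·2 + (5/16)·3 + (7/16)·4 = 25/8
Expected profit = 25/8 − 4 = -7/8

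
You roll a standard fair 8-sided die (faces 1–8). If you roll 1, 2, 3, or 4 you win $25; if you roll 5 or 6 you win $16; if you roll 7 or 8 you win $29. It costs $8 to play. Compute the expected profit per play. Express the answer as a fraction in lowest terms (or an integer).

E[payout] = (1/4)·16 + (1/2)·25 + (1/4)·29 = 95/4
Expected profit = 95/4 − 8 = 63/4

63/4 dollars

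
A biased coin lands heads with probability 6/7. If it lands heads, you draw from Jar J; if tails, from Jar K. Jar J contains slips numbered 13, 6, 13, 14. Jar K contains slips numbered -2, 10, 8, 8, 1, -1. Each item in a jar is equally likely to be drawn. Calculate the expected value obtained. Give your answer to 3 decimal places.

10.429

E[X | Jar J] = (13 + 6 + 13 + 14)/4 = 23/2
E[X | Jar K] = (-2 + 10 + 8 + 8 + 1 − 1)/6 = 4
E[X] = (6/7)·23/2 + (1/7)·4 = 73/7 ≈ 10.429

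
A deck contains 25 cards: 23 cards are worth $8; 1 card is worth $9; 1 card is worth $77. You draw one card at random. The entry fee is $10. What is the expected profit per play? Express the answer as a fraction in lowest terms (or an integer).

4/5 dollars

E[payout] = (23/25)·8 + (1/25)·9 + (1/25)·77 = 54/5
Expected profit = 54/5 − 10 = 4/5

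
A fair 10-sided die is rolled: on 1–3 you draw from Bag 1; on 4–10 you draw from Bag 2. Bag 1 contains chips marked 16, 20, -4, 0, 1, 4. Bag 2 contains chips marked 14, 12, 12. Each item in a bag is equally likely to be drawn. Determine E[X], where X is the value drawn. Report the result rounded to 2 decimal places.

E[X | Bag 1] = (16 + 20 − 4 + 0 + 1 + 4)/6 = 37/6
E[X | Bag 2] = (14 + 12 + 12)/3 = 38/3
E[X] = (3/10)·37/6 + (7/10)·38/3 = 643/60 ≈ 10.72

10.72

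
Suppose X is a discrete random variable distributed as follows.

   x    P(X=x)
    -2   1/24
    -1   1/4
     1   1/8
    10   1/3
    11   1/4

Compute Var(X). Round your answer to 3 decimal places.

29.609

E[X] = (1/24)·(-2) + (1/4)·(-1) + (1/8)·1 + (1/3)·10 + (1/4)·11 = 47/8
E[X²] = (1/24)·4 + (1/4)·1 + (1/8)·1 + (1/3)·100 + (1/4)·121 = 513/8
Var(X) = 513/8 − (47/8)² = 1895/64 ≈ 29.609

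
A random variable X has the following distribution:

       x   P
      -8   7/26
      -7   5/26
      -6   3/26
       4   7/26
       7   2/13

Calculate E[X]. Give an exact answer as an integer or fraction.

E[X] = (7/26)·(-8) + (5/26)·(-7) + (3/26)·(-6) + (7/26)·4 + (2/13)·7
     = -53/26

-53/26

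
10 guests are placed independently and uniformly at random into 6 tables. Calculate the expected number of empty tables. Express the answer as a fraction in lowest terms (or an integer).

Let Xⱼ=1 if table j is empty. P(Xⱼ=1) = ((6-1)/6)^10 = 9765625/60466176.
By linearity, E[#empty] = 6·9765625/60466176 = 9765625/10077696.

9765625/10077696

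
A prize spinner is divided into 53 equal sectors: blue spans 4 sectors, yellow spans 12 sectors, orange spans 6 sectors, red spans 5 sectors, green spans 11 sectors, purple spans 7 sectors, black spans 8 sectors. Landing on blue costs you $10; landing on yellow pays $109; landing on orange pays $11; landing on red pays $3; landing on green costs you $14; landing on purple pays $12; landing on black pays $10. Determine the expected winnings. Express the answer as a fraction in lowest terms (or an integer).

1359/53 dollars

E[payout] = (4/53)·(-10) + (12/53)·109 + (6/53)·11 + (5/53)·3 + (11/53)·(-14) + (7/53)·12 + (8/53)·10 = 1359/53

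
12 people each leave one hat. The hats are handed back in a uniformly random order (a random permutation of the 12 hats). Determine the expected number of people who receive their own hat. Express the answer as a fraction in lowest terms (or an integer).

Let Xᵢ = 1 if person i gets their own hat. For each i, P(Xᵢ=1) = 1/12.
By linearity of expectation, E[X₁+…+X_12] = 12·(1/12) = 1.

1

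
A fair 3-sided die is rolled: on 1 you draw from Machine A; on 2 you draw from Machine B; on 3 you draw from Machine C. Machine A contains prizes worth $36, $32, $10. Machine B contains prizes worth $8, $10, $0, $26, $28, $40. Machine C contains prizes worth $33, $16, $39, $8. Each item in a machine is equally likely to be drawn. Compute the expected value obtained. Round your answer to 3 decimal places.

$22.889

E[X | Machine A] = (36 + 32 + 10)/3 = 26
E[X | Machine B] = (8 + 10 + 0 + 26 + 28 + 40)/6 = 56/3
E[X | Machine C] = (33 + 16 + 39 + 8)/4 = 24
E[X] = (1/3)·26 + (1/3)·56/3 + (1/3)·24 = 206/9 ≈ 22.889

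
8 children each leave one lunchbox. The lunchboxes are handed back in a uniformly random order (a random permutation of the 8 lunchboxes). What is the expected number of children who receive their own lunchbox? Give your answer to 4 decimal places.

Let Xᵢ = 1 if person i gets their own lunchbox. For each i, P(Xᵢ=1) = 1/8.
By linearity of expectation, E[X₁+…+X_8] = 8·(1/8) = 1.
≈ 1.0000

1.0000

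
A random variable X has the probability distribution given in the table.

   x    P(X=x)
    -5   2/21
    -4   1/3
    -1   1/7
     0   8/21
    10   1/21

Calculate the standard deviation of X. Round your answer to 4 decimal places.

3.2311

E[X] = -31/21, E[X²] = 265/21
Var(X) = E[X²] − (E[X])² = 265/21 − 961/441 = 4604/441
SD(X) = √(4604/441) ≈ 3.2311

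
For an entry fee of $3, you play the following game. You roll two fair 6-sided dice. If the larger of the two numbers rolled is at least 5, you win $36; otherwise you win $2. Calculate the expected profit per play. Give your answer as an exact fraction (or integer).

161/9 dollars

E[payout] = (4/9)·2 + (5/9)·36 = 188/9
Expected profit = 188/9 − 3 = 161/9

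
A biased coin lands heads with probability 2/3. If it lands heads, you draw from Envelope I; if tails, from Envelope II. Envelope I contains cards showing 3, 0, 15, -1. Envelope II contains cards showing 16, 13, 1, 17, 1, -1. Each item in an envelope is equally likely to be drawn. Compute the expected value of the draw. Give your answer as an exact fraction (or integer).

49/9

E[X | Envelope I] = (3 + 0 + 15 − 1)/4 = 17/4
E[X | Envelope II] = (16 + 13 + 1 + 17 + 1 − 1)/6 = 47/6
E[X] = (2/3)·17/4 + (1/3)·47/6 = 49/9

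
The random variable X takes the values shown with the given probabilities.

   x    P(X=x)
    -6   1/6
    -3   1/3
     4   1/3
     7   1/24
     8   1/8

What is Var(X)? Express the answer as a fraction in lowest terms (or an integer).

E[X] = (1/6)·(-6) + (1/3)·(-3) + (1/3)·4 + (1/24)·7 + (1/8)·8 = 5/8
E[X²] = (1/6)·36 + (1/3)·9 + (1/3)·16 + (1/24)·49 + (1/8)·64 = 195/8
Var(X) = 195/8 − (5/8)² = 1535/64

1535/64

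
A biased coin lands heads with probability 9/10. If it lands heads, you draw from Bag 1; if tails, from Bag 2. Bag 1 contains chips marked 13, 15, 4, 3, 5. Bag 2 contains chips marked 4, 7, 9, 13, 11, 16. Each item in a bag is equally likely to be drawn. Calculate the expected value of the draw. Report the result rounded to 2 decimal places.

8.20

E[X | Bag 1] = (13 + 15 + 4 + 3 + 5)/5 = 8
E[X | Bag 2] = (4 + 7 + 9 + 13 + 11 + 16)/6 = 10
E[X] = (9/10)·8 + (1/10)·10 = 41/5 ≈ 8.20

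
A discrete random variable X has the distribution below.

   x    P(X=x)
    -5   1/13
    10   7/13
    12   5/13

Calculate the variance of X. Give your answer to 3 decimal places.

E[X] = (1/13)·(-5) + (7/13)·10 + (5/13)·12 = 125/13
E[X²] = (1/13)·25 + (7/13)·100 + (5/13)·144 = 1445/13
Var(X) = 1445/13 − (125/13)² = 3160/169 ≈ 18.698

18.698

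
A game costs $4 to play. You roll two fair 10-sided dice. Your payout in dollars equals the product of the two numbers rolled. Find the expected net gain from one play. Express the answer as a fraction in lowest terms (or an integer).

105/4 dollars

Distribution of the product of the two numbers rolled: 1 w.p. 1/100, 2 w.p. 1/50, 3 w.p. 1/50, 4 w.p. 3/100, 5 w.p. 1/50, 6 w.p. 1/25, …
E[payout] = (1/100)·1 + (1/50)·2 + (1/50)·3 + (3/100)·4 + (1/50)·5 + (1/25)·6 + (1/50)·7 + (1/25)·8 + (3/100)·9 + (1/25)·10 + (1/25)·12 + (1/50)·14 + (1/50)·15 + (3/100)·16 + (1/25)·18 + (1/25)·20 + (1/50)·21 + (1/25)·24 + (1/100)·25 + (1/50)·27 + (1/50)·28 + (1/25)·30 + (1/50)·32 + (1/50)·35 + (3/100)·36 + (1/25)·40 + (1/50)·42 + (1/50)·45 + (1/50)·48 + (1/100)·49 + (1/50)·50 + (1/50)·54 + (1/50)·56 + (1/50)·60 + (1/50)·63 + (1/100)·64 + (1/50)·70 + (1/50)·72 + (1/50)·80 + (1/100)·81 + (1/50)·90 + (1/100)·100 = 121/4
Expected profit = 121/4 − 4 = 105/4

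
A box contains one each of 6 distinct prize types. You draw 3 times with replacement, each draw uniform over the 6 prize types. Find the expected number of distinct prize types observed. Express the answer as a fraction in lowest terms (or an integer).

91/36

Let Xⱼ=1 if type j appears at least once. P(Xⱼ=1) = 1 − ((6−1)/6)^3 = 91/216.
E[#distinct] = 6·91/216 = 91/36.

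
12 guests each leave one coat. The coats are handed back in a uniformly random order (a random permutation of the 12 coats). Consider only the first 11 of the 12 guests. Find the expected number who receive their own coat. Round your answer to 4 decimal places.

0.9167

Let Xᵢ = 1 if person i gets their own coat. For each i, P(Xᵢ=1) = 1/12.
By linearity of expectation, E[X₁+…+X_11] = 11·(1/12) = 11/12.
≈ 0.9167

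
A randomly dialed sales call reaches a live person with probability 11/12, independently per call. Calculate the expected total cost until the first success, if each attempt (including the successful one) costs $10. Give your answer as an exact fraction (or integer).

E[#attempts] = 1/p = 12/11; E[cost] = 10·12/11 = 120/11.

120/11 dollars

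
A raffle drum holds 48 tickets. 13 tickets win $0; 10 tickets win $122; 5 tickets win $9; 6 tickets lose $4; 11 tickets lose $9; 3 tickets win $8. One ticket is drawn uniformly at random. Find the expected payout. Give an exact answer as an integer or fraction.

E[payout] = (13/48)·0 + (10/48)·122 + (5/48)·9 + (6/48)·(-4) + (11/48)·(-9) + (3/48)·8 = 583/24

583/24 dollars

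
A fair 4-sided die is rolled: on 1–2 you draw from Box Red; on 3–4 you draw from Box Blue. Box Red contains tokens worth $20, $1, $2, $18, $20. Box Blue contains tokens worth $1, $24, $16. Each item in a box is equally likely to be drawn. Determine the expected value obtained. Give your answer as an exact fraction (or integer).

E[X | Box Red] = (20 + 1 + 2 + 18 + 20)/5 = 61/5
E[X | Box Blue] = (1 + 24 + 16)/3 = 41/3
E[X] = (1/2)·61/5 + (1/2)·41/3 = 194/15

194/15 dollars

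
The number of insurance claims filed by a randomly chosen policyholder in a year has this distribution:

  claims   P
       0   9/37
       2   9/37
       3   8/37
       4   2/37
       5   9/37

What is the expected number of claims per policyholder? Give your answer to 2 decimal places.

2.57

E[X] = (9/37)·0 + (9/37)·2 + (8/37)·3 + (2/37)·4 + (9/37)·5
     = 95/37 ≈ 2.57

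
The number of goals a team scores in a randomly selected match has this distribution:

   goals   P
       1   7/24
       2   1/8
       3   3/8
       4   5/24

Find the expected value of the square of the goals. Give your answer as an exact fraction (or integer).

15/2

E[X²] = (7/24)·1 + (1/8)·4 + (3/8)·9 + (5/24)·16
     = 15/2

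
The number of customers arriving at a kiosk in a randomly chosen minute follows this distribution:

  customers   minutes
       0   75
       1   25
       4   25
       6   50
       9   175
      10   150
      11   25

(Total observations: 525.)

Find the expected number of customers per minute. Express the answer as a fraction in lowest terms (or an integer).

Total = 525, so P(customers=0) = 75/525, etc.
E[X] = (1/7)·0 + (1/21)·1 + (1/21)·4 + (2/21)·6 + (1/3)·9 + (2/7)·10 + (1/21)·11
     = 151/21

151/21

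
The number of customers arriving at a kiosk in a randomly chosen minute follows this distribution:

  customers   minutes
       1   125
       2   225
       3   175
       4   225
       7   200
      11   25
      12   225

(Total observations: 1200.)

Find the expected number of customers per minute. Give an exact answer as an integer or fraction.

Total = 1200, so P(customers=1) = 125/1200, etc.
E[X] = (5/48)·1 + (3/16)·2 + (7/48)·3 + (3/16)·4 + (1/6)·7 + (1/48)·11 + (3/16)·12
     = 85/16

85/16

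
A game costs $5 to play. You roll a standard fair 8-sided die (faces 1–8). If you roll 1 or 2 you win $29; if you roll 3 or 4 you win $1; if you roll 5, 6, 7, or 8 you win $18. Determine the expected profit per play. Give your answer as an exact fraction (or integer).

E[payout] = (1/4)·1 + (1/2)·18 + (1/4)·29 = 33/2
Expected profit = 33/2 − 5 = 23/2

23/2 dollars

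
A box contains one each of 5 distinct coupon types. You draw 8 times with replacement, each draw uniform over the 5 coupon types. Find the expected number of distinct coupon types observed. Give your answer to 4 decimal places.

4.1611

Let Xⱼ=1 if type j appears at least once. P(Xⱼ=1) = 1 − ((5−1)/5)^8 = 325089/390625.
E[#distinct] = 5·325089/390625 = 325089/78125.
≈ 4.1611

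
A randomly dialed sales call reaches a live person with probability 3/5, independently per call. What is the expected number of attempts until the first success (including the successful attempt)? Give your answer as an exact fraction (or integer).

For a geometric distribution, E[trials] = 1/p = 1/(3/5) = 5/3.

5/3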